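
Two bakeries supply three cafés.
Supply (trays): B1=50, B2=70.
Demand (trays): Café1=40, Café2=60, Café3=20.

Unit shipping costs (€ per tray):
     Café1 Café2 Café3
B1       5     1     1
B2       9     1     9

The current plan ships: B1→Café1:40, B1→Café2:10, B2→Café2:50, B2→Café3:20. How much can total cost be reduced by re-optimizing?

120

Current plan cost = 40·5 + 10·1 + 50·1 + 20·9 = €440.
Optimal plan:
  B1–Café1: 30 × €5 = €150
  B1–Café3: 20 × €1 = €20
  B2–Café1: 10 × €9 = €90
  B2–Café2: 60 × €1 = €60
Optimal cost = €320.
Saving = 440 − 320 = €120.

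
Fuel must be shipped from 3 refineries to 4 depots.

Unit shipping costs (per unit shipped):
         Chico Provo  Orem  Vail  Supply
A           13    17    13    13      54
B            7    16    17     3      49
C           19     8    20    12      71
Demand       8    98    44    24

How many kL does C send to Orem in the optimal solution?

0

Solving gives:
  A–Provo: 10 × 17 = 170
  A–Orem: 44 × 13 = 572
  B–Chico: 8 × 7 = 56
  B–Provo: 17 × 16 = 272
  B–Vail: 24 × 3 = 72
  C–Provo: 71 × 8 = 568
Total cost = 1710.
The route C→Orem is not used.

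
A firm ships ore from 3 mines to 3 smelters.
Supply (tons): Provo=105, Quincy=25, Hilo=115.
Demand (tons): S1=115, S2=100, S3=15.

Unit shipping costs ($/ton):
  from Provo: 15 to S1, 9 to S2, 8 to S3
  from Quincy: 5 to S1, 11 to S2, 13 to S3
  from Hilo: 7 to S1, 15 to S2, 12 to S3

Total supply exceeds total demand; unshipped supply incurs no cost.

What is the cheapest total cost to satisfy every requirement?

1815

Optimal allocation:
  Provo→S2: 100 × $9 = $900
  Provo→S3: 5 × $8 = $40
  Quincy→S1: 25 × $5 = $125
  Hilo→S1: 90 × $7 = $630
  Hilo→S3: 10 × $12 = $120
Total = 900 + 40 + 125 + 630 + 120 = $1815.
(Supply check: Provo ships 105; Quincy ships 25; Hilo ships 100.)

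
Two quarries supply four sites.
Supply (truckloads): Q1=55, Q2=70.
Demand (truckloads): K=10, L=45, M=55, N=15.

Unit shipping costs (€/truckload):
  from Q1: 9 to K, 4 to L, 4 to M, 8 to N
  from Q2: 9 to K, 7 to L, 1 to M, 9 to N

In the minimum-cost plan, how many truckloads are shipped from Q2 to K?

The minimum-cost plan:
  Q1→L: 45 × €4 = €180
  Q1→N: 10 × €8 = €80
  Q2→K: 10 × €9 = €90
  Q2→M: 55 × €1 = €55
  Q2→N: 5 × €9 = €45
Total cost = €450.
So Q2→K carries 10 truckloads.

10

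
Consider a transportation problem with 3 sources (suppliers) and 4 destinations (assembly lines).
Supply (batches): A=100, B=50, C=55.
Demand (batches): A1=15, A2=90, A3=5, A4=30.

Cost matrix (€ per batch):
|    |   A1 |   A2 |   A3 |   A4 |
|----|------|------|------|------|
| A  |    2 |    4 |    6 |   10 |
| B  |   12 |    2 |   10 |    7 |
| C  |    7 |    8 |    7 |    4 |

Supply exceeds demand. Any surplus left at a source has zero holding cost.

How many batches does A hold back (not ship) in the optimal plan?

40

Minimum-cost shipments:
  A–A1: 15 × €2 = €30
  A–A2: 40 × €4 = €160
  A–A3: 5 × €6 = €30
  B–A2: 50 × €2 = €100
  C–A4: 30 × €4 = €120
Total cost = €440.
A ships 60 of its 100, leaving 40.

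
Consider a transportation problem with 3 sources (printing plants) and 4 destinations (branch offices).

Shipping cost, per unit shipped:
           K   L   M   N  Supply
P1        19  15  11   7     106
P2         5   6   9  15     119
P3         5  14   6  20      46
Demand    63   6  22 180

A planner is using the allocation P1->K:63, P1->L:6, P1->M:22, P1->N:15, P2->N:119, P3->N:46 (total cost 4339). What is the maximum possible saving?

2004

Current plan cost = 63·19 + 6·15 + 22·11 + 15·7 + 119·15 + 46·20 = 4339.
Optimal plan:
  P1 to N: 106 boxes
  P2 to K: 39 boxes
  P2 to L: 6 boxes
  P2 to N: 74 boxes
  P3 to K: 24 boxes
  P3 to M: 22 boxes
Optimal cost = 2335.
Saving = 4339 − 2335 = 2004.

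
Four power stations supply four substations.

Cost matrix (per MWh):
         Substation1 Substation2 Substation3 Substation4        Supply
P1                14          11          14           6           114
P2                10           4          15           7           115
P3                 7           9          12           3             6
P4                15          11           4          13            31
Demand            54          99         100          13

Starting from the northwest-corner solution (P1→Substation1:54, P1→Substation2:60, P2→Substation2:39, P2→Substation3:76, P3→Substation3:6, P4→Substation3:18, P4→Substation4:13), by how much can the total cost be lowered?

811

Current plan cost = 54·14 + 60·11 + 39·4 + 76·15 + 6·12 + 18·4 + 13·13 = 3025.
Optimal plan:
  P1–Substation1: 32 MWh
  P1–Substation3: 69 MWh
  P1–Substation4: 13 MWh
  P2–Substation1: 16 MWh
  P2–Substation2: 99 MWh
  P3–Substation1: 6 MWh
  P4–Substation3: 31 MWh
Optimal cost = 2214.
Saving = 3025 − 2214 = 811.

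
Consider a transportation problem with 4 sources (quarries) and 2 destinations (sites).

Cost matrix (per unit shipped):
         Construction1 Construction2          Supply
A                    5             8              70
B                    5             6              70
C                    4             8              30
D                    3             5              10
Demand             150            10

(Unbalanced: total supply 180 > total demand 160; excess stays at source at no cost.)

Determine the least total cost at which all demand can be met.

760

One minimum-cost allocation:
  A->Construction1: 50 × 5 = 250
  B->Construction1: 60 × 5 = 300
  B->Construction2: 10 × 6 = 60
  C->Construction1: 30 × 4 = 120
  D->Construction1: 10 × 3 = 30
Total = 250 + 300 + 60 + 120 + 30 = 760.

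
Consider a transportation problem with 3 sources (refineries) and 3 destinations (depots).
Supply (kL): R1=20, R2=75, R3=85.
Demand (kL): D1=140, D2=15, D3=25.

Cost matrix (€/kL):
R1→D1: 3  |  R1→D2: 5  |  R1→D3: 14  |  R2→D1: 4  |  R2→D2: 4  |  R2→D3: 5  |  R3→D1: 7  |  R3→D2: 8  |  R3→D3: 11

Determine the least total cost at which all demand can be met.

980

A cheapest plan:
  R1→D1: 20 × €3 = €60
  R2→D1: 35 × €4 = €140
  R2→D2: 15 × €4 = €60
  R2→D3: 25 × €5 = €125
  R3→D1: 85 × €7 = €595
Total = 60 + 140 + 60 + 125 + 595 = €980.
(Supply check: R1 ships 20; R2 ships 75; R3 ships 85.)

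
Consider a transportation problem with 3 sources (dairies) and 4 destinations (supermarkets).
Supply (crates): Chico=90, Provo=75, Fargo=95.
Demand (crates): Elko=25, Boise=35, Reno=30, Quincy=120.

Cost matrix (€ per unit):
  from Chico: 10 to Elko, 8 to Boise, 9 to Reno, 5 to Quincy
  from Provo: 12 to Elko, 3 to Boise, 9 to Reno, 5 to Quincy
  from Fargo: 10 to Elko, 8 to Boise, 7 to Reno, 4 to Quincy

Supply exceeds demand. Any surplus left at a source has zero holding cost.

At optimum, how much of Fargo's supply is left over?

An optimal plan:
  Chico->Elko: 25 × €10 = €250
  Chico->Quincy: 55 × €5 = €275
  Provo->Boise: 35 × €3 = €105
  Fargo->Reno: 30 × €7 = €210
  Fargo->Quincy: 65 × €4 = €260
Total cost = €1100.
Fargo ships 95 of its 95, leaving 0.

0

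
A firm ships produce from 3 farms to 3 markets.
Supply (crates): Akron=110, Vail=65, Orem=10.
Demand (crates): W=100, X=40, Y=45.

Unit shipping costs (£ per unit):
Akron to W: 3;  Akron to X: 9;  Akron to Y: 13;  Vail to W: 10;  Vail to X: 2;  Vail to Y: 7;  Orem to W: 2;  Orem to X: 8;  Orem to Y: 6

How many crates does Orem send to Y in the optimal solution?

10

Solving gives:
  Akron->W: 100 × £3 = £300
  Akron->Y: 10 × £13 = £130
  Vail->X: 40 × £2 = £80
  Vail->Y: 25 × £7 = £175
  Orem->Y: 10 × £6 = £60
Total cost = £745.
So Orem→Y carries 10 crates.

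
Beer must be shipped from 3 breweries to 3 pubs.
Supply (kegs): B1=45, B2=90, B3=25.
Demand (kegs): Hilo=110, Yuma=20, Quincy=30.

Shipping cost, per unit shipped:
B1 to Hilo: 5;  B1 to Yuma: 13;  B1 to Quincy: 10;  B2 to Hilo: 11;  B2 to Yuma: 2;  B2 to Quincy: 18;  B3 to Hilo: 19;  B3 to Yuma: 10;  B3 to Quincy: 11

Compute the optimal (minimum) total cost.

1335

One minimum-cost allocation:
  B1 to Hilo: 40 × 5 = 200
  B1 to Quincy: 5 × 10 = 50
  B2 to Hilo: 70 × 11 = 770
  B2 to Yuma: 20 × 2 = 40
  B3 to Quincy: 25 × 11 = 275
Total = 200 + 50 + 770 + 40 + 275 = 1335.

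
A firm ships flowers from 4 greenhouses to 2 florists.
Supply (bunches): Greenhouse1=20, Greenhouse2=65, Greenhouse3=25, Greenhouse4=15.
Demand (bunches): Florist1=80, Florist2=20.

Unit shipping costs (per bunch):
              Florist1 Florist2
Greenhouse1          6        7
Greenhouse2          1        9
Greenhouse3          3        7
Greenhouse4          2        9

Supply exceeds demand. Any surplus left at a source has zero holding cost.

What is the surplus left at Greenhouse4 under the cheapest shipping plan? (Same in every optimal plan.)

An optimal plan:
  Greenhouse1 to Florist2: 20 × 7 = 140
  Greenhouse2 to Florist1: 65 × 1 = 65
  Greenhouse4 to Florist1: 15 × 2 = 30
Total cost = 235.
Greenhouse4 ships 15 of its 15, leaving 0.

0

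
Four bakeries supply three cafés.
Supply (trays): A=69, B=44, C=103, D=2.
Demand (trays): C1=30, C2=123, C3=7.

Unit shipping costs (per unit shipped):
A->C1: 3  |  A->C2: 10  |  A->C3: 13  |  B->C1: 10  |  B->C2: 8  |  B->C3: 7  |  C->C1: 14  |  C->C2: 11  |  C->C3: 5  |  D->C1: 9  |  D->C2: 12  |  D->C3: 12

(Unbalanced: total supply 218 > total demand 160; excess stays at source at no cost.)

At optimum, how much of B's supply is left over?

0

An optimal plan:
  A–C1: 30 trays
  A–C2: 39 trays
  B–C2: 44 trays
  C–C2: 40 trays
  C–C3: 7 trays
Total cost = 1307.
B ships 44 of its 44, leaving 0.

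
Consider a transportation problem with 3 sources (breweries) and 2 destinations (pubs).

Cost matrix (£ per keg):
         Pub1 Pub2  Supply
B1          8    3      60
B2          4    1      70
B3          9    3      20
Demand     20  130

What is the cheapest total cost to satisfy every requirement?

370

One minimum-cost allocation:
  B1 to Pub2: 60 kegs
  B2 to Pub1: 20 kegs
  B2 to Pub2: 50 kegs
  B3 to Pub2: 20 kegs
Total cost = £370.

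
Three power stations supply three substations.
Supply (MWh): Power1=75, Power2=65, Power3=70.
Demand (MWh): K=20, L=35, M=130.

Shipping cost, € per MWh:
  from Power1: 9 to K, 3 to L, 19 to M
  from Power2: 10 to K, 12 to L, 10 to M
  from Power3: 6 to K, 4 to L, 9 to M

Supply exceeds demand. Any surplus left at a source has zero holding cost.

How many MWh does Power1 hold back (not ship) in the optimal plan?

25

Minimum-cost shipments:
  Power1–K: 15 MWh
  Power1–L: 35 MWh
  Power2–M: 65 MWh
  Power3–K: 5 MWh
  Power3–M: 65 MWh
Total cost = €1505.
Power1 ships 50 of its 75, leaving 25.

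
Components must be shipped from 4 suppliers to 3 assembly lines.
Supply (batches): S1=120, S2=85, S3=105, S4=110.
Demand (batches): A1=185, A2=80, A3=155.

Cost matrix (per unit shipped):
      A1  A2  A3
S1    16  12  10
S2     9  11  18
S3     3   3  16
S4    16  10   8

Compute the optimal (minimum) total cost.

Optimal allocation:
  S1 to A2: 75 batches
  S1 to A3: 45 batches
  S2 to A1: 85 batches
  S3 to A1: 100 batches
  S3 to A2: 5 batches
  S4 to A3: 110 batches
Total cost = 3310.
(Supply check: S1 ships 120; S2 ships 85; S3 ships 105; S4 ships 110.)

3310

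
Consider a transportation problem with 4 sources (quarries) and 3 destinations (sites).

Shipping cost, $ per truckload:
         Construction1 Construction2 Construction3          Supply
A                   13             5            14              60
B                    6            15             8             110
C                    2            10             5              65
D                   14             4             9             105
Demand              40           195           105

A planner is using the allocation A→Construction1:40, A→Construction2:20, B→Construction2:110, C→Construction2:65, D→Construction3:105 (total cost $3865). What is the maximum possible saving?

1905

Current plan cost = 40·13 + 20·5 + 110·15 + 65·10 + 105·9 = $3865.
Optimal plan:
  A→Construction2: 60 × $5 = $300
  B→Construction1: 5 × $6 = $30
  B→Construction3: 105 × $8 = $840
  C→Construction1: 35 × $2 = $70
  C→Construction2: 30 × $10 = $300
  D→Construction2: 105 × $4 = $420
Optimal cost = $1960.
Saving = 3865 − 1960 = $1905.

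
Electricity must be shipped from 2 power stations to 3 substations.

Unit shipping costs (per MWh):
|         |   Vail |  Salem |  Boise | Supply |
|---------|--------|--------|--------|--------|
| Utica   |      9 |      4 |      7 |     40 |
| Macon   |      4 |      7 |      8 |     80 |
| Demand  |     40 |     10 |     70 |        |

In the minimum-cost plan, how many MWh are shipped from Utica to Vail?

Optimal shipments:
  Utica to Salem: 10 × 4 = 40
  Utica to Boise: 30 × 7 = 210
  Macon to Vail: 40 × 4 = 160
  Macon to Boise: 40 × 8 = 320
Total cost = 730.
The route Utica→Vail is not used.

0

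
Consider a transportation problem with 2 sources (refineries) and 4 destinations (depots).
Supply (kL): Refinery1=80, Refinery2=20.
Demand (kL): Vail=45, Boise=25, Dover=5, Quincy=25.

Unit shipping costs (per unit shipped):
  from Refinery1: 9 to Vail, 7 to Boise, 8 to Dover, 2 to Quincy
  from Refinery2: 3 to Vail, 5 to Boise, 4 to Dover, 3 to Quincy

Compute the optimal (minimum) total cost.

Optimal allocation:
  Refinery1 to Vail: 25 kL
  Refinery1 to Boise: 25 kL
  Refinery1 to Dover: 5 kL
  Refinery1 to Quincy: 25 kL
  Refinery2 to Vail: 20 kL
Total cost = 550.
(Supply check: Refinery1 ships 80; Refinery2 ships 20.)

550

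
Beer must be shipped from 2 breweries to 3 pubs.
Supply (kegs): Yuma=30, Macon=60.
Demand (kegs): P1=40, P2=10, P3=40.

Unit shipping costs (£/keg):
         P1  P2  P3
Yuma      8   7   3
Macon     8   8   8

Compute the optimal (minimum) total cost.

570

An optimal shipping plan:
  Yuma–P3: 30 × £3 = £90
  Macon–P1: 40 × £8 = £320
  Macon–P2: 10 × £8 = £80
  Macon–P3: 10 × £8 = £80
Total = 90 + 320 + 80 + 80 = £570.
(Supply check: Yuma ships 30; Macon ships 60.)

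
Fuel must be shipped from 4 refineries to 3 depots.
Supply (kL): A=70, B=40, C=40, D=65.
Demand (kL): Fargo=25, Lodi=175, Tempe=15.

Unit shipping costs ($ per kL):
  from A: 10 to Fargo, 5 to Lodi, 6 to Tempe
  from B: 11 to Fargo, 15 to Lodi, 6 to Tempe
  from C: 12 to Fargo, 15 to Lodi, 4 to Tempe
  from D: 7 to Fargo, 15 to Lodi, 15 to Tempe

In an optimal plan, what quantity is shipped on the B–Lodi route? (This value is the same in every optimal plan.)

Optimal shipments:
  A→Lodi: 70 × $5 = $350
  B→Lodi: 40 × $15 = $600
  C→Lodi: 25 × $15 = $375
  C→Tempe: 15 × $4 = $60
  D→Fargo: 25 × $7 = $175
  D→Lodi: 40 × $15 = $600
Total cost = $2160.
So B→Lodi carries 40 kL.

40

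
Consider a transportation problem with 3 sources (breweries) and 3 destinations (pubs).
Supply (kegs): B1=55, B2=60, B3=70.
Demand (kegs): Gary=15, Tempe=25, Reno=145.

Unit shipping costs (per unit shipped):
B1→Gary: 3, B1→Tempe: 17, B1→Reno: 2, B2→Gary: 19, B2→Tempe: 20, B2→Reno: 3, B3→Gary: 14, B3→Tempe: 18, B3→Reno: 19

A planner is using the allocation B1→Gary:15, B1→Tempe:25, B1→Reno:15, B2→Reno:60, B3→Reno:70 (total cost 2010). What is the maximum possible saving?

Current plan cost = 15·3 + 25·17 + 15·2 + 60·3 + 70·19 = 2010.
Optimal plan:
  B1–Reno: 55 × 2 = 110
  B2–Reno: 60 × 3 = 180
  B3–Gary: 15 × 14 = 210
  B3–Tempe: 25 × 18 = 450
  B3–Reno: 30 × 19 = 570
Optimal cost = 1520.
Saving = 2010 − 1520 = 490.

490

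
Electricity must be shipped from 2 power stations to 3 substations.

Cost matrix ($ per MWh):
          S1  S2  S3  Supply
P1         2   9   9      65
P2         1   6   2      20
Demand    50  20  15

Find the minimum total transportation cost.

Optimal allocation:
  P1→S1: 50 MWh
  P1→S2: 15 MWh
  P2→S2: 5 MWh
  P2→S3: 15 MWh
Total cost = $295.

295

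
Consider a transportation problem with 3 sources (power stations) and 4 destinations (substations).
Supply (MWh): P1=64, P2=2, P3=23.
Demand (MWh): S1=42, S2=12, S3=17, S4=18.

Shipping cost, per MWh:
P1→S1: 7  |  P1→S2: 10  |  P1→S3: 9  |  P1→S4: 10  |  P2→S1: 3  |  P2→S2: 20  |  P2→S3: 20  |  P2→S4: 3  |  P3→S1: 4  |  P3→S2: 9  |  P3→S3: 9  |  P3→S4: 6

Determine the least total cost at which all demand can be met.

An optimal shipping plan:
  P1→S1: 35 × 7 = 245
  P1→S2: 12 × 10 = 120
  P1→S3: 17 × 9 = 153
  P2→S4: 2 × 3 = 6
  P3→S1: 7 × 4 = 28
  P3→S4: 16 × 6 = 96
Total = 245 + 120 + 153 + 6 + 28 + 96 = 648.

648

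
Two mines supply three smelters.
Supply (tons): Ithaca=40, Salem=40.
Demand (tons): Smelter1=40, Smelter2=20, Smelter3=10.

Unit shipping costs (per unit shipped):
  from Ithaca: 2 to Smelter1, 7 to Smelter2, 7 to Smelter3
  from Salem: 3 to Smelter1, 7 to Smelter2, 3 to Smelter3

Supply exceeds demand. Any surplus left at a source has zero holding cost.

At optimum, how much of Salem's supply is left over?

An optimal plan:
  Ithaca->Smelter1: 40 × 2 = 80
  Salem->Smelter2: 20 × 7 = 140
  Salem->Smelter3: 10 × 3 = 30
Total cost = 250.
Salem ships 30 of its 40, leaving 10.

10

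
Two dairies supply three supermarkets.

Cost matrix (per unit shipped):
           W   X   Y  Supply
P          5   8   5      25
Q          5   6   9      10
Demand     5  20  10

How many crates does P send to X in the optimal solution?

10

Solving gives:
  P->W: 5 crates
  P->X: 10 crates
  P->Y: 10 crates
  Q->X: 10 crates
Total cost = 215.
So P→X carries 10 crates.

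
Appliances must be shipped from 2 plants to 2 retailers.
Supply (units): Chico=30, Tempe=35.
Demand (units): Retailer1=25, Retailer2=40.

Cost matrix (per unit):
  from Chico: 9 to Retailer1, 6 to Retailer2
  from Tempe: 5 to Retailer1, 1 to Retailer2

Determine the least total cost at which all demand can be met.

290

Optimal allocation:
  Chico–Retailer1: 25 units
  Chico–Retailer2: 5 units
  Tempe–Retailer2: 35 units
Total cost = 290.
(Supply check: Chico ships 30; Tempe ships 35.)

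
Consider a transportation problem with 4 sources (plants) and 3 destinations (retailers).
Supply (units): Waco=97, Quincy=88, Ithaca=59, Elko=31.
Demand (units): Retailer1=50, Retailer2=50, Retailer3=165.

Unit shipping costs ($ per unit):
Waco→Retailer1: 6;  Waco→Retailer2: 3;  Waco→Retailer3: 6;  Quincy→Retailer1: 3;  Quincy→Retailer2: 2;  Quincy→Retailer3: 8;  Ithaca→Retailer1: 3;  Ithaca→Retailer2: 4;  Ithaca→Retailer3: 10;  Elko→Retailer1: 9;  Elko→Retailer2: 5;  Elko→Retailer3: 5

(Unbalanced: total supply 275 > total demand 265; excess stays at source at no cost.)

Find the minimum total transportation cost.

1283

One minimum-cost allocation:
  Waco->Retailer3: 97 × $6 = $582
  Quincy->Retailer2: 50 × $2 = $100
  Quincy->Retailer3: 37 × $8 = $296
  Ithaca->Retailer1: 50 × $3 = $150
  Elko->Retailer3: 31 × $5 = $155
Total = 582 + 100 + 296 + 150 + 155 = $1283.
(Supply check: Waco ships 97; Quincy ships 87; Ithaca ships 50; Elko ships 31.)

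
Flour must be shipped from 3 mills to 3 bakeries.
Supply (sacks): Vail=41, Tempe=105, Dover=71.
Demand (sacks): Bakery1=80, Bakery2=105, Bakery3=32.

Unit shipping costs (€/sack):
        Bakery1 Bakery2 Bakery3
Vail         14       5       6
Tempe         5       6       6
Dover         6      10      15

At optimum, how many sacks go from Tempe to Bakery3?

32

Optimal shipments:
  Vail–Bakery2: 41 × €5 = €205
  Tempe–Bakery1: 9 × €5 = €45
  Tempe–Bakery2: 64 × €6 = €384
  Tempe–Bakery3: 32 × €6 = €192
  Dover–Bakery1: 71 × €6 = €426
Total cost = €1252.
So Tempe→Bakery3 carries 32 sacks.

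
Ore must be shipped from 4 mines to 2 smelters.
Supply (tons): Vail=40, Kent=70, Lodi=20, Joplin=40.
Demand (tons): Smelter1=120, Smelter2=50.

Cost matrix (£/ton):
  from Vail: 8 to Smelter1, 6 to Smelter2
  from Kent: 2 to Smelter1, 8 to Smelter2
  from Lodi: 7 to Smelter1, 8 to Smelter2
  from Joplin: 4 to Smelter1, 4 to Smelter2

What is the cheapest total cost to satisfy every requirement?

680

One minimum-cost allocation:
  Vail->Smelter2: 40 × £6 = £240
  Kent->Smelter1: 70 × £2 = £140
  Lodi->Smelter1: 20 × £7 = £140
  Joplin->Smelter1: 30 × £4 = £120
  Joplin->Smelter2: 10 × £4 = £40
Total = 240 + 140 + 140 + 120 + 40 = £680.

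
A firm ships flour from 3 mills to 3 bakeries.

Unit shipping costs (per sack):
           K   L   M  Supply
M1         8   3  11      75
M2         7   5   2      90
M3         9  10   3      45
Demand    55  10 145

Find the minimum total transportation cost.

One minimum-cost allocation:
  M1→K: 55 × 8 = 440
  M1→L: 10 × 3 = 30
  M1→M: 10 × 11 = 110
  M2→M: 90 × 2 = 180
  M3→M: 45 × 3 = 135
Total = 440 + 30 + 110 + 180 + 135 = 895.
(Supply check: M1 ships 75; M2 ships 90; M3 ships 45.)

895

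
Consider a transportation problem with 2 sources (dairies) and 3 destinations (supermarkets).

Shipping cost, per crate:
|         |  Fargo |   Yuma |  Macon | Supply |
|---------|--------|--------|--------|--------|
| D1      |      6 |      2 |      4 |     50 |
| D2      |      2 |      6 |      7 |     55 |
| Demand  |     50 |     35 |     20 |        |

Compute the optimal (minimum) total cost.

An optimal shipping plan:
  D1→Yuma: 35 × 2 = 70
  D1→Macon: 15 × 4 = 60
  D2→Fargo: 50 × 2 = 100
  D2→Macon: 5 × 7 = 35
Total = 70 + 60 + 100 + 35 = 265.

265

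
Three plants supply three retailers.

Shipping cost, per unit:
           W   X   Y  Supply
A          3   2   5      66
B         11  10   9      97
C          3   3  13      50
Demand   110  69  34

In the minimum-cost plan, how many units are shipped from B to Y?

34

Solving gives:
  A→X: 66 × 2 = 132
  B→W: 60 × 11 = 660
  B→X: 3 × 10 = 30
  B→Y: 34 × 9 = 306
  C→W: 50 × 3 = 150
Total cost = 1278.
So B→Y carries 34 units.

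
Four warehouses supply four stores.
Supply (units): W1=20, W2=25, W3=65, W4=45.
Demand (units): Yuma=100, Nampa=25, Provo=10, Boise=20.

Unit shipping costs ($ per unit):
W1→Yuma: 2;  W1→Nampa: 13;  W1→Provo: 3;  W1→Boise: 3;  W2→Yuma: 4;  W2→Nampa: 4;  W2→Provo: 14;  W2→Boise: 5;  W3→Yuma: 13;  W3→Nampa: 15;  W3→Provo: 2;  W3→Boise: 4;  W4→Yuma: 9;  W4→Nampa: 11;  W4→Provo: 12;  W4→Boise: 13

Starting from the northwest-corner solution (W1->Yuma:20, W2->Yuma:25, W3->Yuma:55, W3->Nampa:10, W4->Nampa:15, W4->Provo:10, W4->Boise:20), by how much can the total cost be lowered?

Current plan cost = 20·2 + 25·4 + 55·13 + 10·15 + 15·11 + 10·12 + 20·13 = $1550.
Optimal plan:
  W1→Yuma: 20 × $2 = $40
  W2→Nampa: 25 × $4 = $100
  W3→Yuma: 35 × $13 = $455
  W3→Provo: 10 × $2 = $20
  W3→Boise: 20 × $4 = $80
  W4→Yuma: 45 × $9 = $405
Optimal cost = $1100.
Saving = 1550 − 1100 = $450.

450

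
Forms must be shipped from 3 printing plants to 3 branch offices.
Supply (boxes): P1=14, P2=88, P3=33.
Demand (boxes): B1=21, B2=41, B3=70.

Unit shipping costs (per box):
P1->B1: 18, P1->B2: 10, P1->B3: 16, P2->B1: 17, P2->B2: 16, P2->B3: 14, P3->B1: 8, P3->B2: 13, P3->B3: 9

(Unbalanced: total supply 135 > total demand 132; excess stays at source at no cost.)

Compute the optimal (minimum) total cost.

1660

One minimum-cost allocation:
  P1 to B2: 14 × 10 = 140
  P2 to B2: 27 × 16 = 432
  P2 to B3: 58 × 14 = 812
  P3 to B1: 21 × 8 = 168
  P3 to B3: 12 × 9 = 108
Total = 140 + 432 + 812 + 168 + 108 = 1660.
(Supply check: P1 ships 14; P2 ships 85; P3 ships 33.)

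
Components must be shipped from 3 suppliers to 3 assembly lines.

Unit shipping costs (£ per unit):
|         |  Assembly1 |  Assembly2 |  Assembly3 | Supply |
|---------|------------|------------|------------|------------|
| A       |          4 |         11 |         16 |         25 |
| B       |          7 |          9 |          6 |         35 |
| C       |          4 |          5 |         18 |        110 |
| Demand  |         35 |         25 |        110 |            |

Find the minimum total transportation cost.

1775

A cheapest plan:
  A to Assembly3: 25 × £16 = £400
  B to Assembly3: 35 × £6 = £210
  C to Assembly1: 35 × £4 = £140
  C to Assembly2: 25 × £5 = £125
  C to Assembly3: 50 × £18 = £900
Total = 400 + 210 + 140 + 125 + 900 = £1775.
(Supply check: A ships 25; B ships 35; C ships 110.)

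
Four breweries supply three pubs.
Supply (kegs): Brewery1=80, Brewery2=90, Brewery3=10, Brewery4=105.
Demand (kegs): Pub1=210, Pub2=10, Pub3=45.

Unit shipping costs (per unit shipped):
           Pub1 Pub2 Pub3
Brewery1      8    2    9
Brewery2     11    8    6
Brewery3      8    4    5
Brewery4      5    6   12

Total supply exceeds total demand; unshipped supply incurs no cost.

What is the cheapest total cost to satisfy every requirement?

1730

One minimum-cost allocation:
  Brewery1→Pub1: 70 × 8 = 560
  Brewery1→Pub2: 10 × 2 = 20
  Brewery2→Pub1: 25 × 11 = 275
  Brewery2→Pub3: 45 × 6 = 270
  Brewery3→Pub1: 10 × 8 = 80
  Brewery4→Pub1: 105 × 5 = 525
Total = 560 + 20 + 275 + 270 + 80 + 525 = 1730.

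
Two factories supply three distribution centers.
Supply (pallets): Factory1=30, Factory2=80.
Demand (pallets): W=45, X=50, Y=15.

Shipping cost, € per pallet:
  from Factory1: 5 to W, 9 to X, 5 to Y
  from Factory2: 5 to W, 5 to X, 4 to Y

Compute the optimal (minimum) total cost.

Optimal allocation:
  Factory1->W: 30 × €5 = €150
  Factory2->W: 15 × €5 = €75
  Factory2->X: 50 × €5 = €250
  Factory2->Y: 15 × €4 = €60
Total = 150 + 75 + 250 + 60 = €535.

535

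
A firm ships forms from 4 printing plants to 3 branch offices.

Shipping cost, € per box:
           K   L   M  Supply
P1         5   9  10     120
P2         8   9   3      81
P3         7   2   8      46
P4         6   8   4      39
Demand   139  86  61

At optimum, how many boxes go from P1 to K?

Solving gives:
  P1→K: 120 × €5 = €600
  P2→L: 20 × €9 = €180
  P2→M: 61 × €3 = €183
  P3→L: 46 × €2 = €92
  P4→K: 19 × €6 = €114
  P4→L: 20 × €8 = €160
Total cost = €1329.
So P1→K carries 120 boxes.

120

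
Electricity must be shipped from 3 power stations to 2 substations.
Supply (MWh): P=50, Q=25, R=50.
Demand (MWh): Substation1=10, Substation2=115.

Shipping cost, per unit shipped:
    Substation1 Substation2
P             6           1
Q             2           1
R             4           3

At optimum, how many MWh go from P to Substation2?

50

The minimum-cost plan:
  P→Substation2: 50 × 1 = 50
  Q→Substation1: 10 × 2 = 20
  Q→Substation2: 15 × 1 = 15
  R→Substation2: 50 × 3 = 150
Total cost = 235.
So P→Substation2 carries 50 MWh.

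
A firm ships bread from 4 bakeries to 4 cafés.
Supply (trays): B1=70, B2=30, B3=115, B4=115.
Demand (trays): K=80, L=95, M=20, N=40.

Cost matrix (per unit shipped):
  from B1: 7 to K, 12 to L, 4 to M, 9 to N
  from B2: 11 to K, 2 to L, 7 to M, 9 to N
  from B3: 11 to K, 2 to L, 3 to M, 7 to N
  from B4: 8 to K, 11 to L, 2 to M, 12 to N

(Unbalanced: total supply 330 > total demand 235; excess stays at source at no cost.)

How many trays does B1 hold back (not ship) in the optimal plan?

An optimal plan:
  B1->K: 70 trays
  B2->L: 30 trays
  B3->L: 65 trays
  B3->N: 40 trays
  B4->K: 10 trays
  B4->M: 20 trays
Total cost = 1080.
B1 ships 70 of its 70, leaving 0.

0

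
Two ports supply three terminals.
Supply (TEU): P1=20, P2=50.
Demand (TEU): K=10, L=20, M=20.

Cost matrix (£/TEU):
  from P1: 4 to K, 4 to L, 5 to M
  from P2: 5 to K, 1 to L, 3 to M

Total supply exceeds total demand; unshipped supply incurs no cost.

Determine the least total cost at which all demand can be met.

120

One minimum-cost allocation:
  P1 to K: 10 TEU
  P2 to L: 20 TEU
  P2 to M: 20 TEU
Total cost = £120.
(Supply check: P1 ships 10; P2 ships 40.)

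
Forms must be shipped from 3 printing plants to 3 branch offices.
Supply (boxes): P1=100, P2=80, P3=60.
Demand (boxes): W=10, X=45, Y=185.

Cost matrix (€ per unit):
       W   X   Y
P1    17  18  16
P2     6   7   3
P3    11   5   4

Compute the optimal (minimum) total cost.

2135

An optimal shipping plan:
  P1–W: 10 boxes
  P1–Y: 90 boxes
  P2–Y: 80 boxes
  P3–X: 45 boxes
  P3–Y: 15 boxes
Total cost = €2135.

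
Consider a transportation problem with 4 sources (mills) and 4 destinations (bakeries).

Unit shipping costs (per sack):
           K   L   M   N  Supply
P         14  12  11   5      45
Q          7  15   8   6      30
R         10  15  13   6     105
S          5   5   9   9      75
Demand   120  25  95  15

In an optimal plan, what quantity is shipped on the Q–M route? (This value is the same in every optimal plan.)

The minimum-cost plan:
  P to M: 45 × 11 = 495
  Q to M: 30 × 8 = 240
  R to K: 70 × 10 = 700
  R to M: 20 × 13 = 260
  R to N: 15 × 6 = 90
  S to K: 50 × 5 = 250
  S to L: 25 × 5 = 125
Total cost = 2160.
So Q→M carries 30 sacks.

30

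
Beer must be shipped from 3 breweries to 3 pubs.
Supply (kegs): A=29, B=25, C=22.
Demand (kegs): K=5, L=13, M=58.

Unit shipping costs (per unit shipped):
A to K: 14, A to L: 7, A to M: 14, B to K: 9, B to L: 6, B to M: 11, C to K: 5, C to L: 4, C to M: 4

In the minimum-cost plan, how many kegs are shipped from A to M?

16

Solving gives:
  A→L: 13 × 7 = 91
  A→M: 16 × 14 = 224
  B→K: 5 × 9 = 45
  B→M: 20 × 11 = 220
  C→M: 22 × 4 = 88
Total cost = 668.
So A→M carries 16 kegs.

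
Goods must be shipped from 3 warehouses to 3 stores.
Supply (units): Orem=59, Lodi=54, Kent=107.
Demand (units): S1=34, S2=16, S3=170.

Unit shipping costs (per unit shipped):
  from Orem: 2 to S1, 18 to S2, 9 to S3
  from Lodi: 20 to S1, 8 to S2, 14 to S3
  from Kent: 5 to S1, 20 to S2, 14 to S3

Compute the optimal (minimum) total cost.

2383

Optimal allocation:
  Orem→S3: 59 units
  Lodi→S2: 16 units
  Lodi→S3: 38 units
  Kent→S1: 34 units
  Kent→S3: 73 units
Total cost = 2383.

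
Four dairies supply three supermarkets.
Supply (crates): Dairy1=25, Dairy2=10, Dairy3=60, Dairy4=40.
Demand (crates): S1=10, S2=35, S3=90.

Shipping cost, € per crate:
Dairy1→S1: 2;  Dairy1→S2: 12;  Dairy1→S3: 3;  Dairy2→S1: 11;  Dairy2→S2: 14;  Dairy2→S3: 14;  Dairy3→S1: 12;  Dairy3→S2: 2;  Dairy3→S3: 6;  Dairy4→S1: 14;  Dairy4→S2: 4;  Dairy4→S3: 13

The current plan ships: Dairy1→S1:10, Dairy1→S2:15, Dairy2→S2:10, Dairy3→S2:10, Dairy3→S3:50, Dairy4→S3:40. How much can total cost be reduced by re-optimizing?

430

Current plan cost = 10·2 + 15·12 + 10·14 + 10·2 + 50·6 + 40·13 = €1180.
Optimal plan:
  Dairy1->S3: 25 × €3 = €75
  Dairy2->S1: 10 × €11 = €110
  Dairy3->S3: 60 × €6 = €360
  Dairy4->S2: 35 × €4 = €140
  Dairy4->S3: 5 × €13 = €65
Optimal cost = €750.
Saving = 1180 − 750 = €430.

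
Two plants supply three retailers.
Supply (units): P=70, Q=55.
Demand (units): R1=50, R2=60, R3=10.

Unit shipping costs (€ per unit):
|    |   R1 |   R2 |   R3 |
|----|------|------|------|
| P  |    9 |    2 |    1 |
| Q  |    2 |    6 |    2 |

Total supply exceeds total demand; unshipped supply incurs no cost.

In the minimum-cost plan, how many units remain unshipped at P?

0

An optimal plan:
  P->R2: 60 × €2 = €120
  P->R3: 10 × €1 = €10
  Q->R1: 50 × €2 = €100
Total cost = €230.
P ships 70 of its 70, leaving 0.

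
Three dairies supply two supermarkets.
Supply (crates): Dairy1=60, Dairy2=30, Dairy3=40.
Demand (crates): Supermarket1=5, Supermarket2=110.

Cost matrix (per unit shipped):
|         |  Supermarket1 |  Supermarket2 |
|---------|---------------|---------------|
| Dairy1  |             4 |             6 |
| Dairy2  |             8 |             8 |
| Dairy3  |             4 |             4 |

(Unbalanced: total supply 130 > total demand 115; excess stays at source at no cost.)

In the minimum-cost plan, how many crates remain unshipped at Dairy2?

15

An optimal plan:
  Dairy1–Supermarket1: 5 × 4 = 20
  Dairy1–Supermarket2: 55 × 6 = 330
  Dairy2–Supermarket2: 15 × 8 = 120
  Dairy3–Supermarket2: 40 × 4 = 160
Total cost = 630.
Dairy2 ships 15 of its 30, leaving 15.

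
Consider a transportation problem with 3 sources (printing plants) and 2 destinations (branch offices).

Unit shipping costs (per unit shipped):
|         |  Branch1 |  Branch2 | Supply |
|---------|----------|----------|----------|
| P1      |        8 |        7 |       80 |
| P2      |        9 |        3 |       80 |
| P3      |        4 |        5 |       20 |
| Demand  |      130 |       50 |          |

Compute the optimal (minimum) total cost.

A cheapest plan:
  P1 to Branch1: 80 × 8 = 640
  P2 to Branch1: 30 × 9 = 270
  P2 to Branch2: 50 × 3 = 150
  P3 to Branch1: 20 × 4 = 80
Total = 640 + 270 + 150 + 80 = 1140.

1140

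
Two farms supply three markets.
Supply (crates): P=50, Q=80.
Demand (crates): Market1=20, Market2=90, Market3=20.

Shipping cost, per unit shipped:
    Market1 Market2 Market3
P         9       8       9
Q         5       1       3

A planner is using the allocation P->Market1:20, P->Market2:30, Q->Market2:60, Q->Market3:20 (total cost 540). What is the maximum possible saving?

20

Current plan cost = 20·9 + 30·8 + 60·1 + 20·3 = 540.
Optimal plan:
  P→Market1: 20 × 9 = 180
  P→Market2: 10 × 8 = 80
  P→Market3: 20 × 9 = 180
  Q→Market2: 80 × 1 = 80
Optimal cost = 520.
Saving = 540 − 520 = 20.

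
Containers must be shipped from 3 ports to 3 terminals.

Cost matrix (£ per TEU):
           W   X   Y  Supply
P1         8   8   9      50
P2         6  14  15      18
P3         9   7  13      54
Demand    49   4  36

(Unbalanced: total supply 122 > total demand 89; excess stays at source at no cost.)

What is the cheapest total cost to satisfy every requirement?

725

An optimal shipping plan:
  P1->W: 14 TEU
  P1->Y: 36 TEU
  P2->W: 18 TEU
  P3->W: 17 TEU
  P3->X: 4 TEU
Total cost = £725.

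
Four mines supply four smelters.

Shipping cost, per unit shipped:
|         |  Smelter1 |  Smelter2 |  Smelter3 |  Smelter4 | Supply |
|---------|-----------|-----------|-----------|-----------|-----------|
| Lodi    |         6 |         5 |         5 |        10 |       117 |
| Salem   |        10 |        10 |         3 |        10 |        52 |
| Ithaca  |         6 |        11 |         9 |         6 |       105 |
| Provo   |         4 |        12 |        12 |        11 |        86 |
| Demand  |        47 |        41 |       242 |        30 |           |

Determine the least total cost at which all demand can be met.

One minimum-cost allocation:
  Lodi→Smelter2: 41 × 5 = 205
  Lodi→Smelter3: 76 × 5 = 380
  Salem→Smelter3: 52 × 3 = 156
  Ithaca→Smelter3: 75 × 9 = 675
  Ithaca→Smelter4: 30 × 6 = 180
  Provo→Smelter1: 47 × 4 = 188
  Provo→Smelter3: 39 × 12 = 468
Total = 205 + 380 + 156 + 675 + 180 + 188 + 468 = 2252.
(Supply check: Lodi ships 117; Salem ships 52; Ithaca ships 105; Provo ships 86.)

2252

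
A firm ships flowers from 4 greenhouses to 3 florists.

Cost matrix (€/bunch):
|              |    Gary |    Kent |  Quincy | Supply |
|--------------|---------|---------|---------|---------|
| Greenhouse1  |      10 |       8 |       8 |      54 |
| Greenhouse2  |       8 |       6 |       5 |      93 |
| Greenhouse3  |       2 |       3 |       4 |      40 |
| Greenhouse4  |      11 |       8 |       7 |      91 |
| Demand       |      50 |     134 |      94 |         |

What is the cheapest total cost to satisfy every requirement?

One minimum-cost allocation:
  Greenhouse1->Kent: 54 × €8 = €432
  Greenhouse2->Gary: 10 × €8 = €80
  Greenhouse2->Kent: 80 × €6 = €480
  Greenhouse2->Quincy: 3 × €5 = €15
  Greenhouse3->Gary: 40 × €2 = €80
  Greenhouse4->Quincy: 91 × €7 = €637
Total = 432 + 80 + 480 + 15 + 80 + 637 = €1724.

1724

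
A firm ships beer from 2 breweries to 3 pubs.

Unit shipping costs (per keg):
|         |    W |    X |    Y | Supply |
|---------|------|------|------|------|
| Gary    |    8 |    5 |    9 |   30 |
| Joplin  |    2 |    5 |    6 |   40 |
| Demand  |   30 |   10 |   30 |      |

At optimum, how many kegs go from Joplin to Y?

10

The minimum-cost plan:
  Gary→X: 10 × 5 = 50
  Gary→Y: 20 × 9 = 180
  Joplin→W: 30 × 2 = 60
  Joplin→Y: 10 × 6 = 60
Total cost = 350.
So Joplin→Y carries 10 kegs.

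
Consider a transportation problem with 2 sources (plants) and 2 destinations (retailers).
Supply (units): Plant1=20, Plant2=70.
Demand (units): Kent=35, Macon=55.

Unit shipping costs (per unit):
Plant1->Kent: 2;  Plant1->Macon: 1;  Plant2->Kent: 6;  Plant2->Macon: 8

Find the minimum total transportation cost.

A cheapest plan:
  Plant1→Macon: 20 × 1 = 20
  Plant2→Kent: 35 × 6 = 210
  Plant2→Macon: 35 × 8 = 280
Total = 20 + 210 + 280 = 510.

510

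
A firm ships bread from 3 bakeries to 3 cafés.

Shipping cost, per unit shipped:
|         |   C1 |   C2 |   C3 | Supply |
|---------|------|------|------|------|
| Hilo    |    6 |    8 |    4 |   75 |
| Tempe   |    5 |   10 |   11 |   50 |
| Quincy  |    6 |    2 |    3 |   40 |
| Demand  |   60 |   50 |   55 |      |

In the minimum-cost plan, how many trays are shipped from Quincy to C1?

Optimal shipments:
  Hilo->C1: 10 × 6 = 60
  Hilo->C2: 10 × 8 = 80
  Hilo->C3: 55 × 4 = 220
  Tempe->C1: 50 × 5 = 250
  Quincy->C2: 40 × 2 = 80
Total cost = 690.
The route Quincy→C1 is not used.

0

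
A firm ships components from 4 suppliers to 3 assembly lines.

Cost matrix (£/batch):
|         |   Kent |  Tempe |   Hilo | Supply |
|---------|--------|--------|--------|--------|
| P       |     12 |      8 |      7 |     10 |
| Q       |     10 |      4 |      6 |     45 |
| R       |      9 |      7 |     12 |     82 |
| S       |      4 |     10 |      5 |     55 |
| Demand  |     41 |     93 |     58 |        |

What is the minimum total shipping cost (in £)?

A cheapest plan:
  P to Hilo: 10 × £7 = £70
  Q to Tempe: 11 × £4 = £44
  Q to Hilo: 34 × £6 = £204
  R to Tempe: 82 × £7 = £574
  S to Kent: 41 × £4 = £164
  S to Hilo: 14 × £5 = £70
Total = 70 + 44 + 204 + 574 + 164 + 70 = £1126.
(Supply check: P ships 10; Q ships 45; R ships 82; S ships 55.)

1126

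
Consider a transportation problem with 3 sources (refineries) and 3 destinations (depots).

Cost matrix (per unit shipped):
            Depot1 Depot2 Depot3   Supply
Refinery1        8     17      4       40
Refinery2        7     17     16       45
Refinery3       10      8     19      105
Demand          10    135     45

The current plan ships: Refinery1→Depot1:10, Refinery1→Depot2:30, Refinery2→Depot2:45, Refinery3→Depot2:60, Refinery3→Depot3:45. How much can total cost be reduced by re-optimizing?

1030

Current plan cost = 10·8 + 30·17 + 45·17 + 60·8 + 45·19 = 2690.
Optimal plan:
  Refinery1 to Depot3: 40 × 4 = 160
  Refinery2 to Depot1: 10 × 7 = 70
  Refinery2 to Depot2: 30 × 17 = 510
  Refinery2 to Depot3: 5 × 16 = 80
  Refinery3 to Depot2: 105 × 8 = 840
Optimal cost = 1660.
Saving = 2690 − 1660 = 1030.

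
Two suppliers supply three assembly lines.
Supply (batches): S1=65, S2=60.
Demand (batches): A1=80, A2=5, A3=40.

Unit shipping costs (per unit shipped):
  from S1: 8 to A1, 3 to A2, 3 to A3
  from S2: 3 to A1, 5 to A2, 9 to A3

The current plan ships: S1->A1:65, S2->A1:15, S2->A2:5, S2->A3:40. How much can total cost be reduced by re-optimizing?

Current plan cost = 65·8 + 15·3 + 5·5 + 40·9 = 950.
Optimal plan:
  S1→A1: 20 × 8 = 160
  S1→A2: 5 × 3 = 15
  S1→A3: 40 × 3 = 120
  S2→A1: 60 × 3 = 180
Optimal cost = 475.
Saving = 950 − 475 = 475.

475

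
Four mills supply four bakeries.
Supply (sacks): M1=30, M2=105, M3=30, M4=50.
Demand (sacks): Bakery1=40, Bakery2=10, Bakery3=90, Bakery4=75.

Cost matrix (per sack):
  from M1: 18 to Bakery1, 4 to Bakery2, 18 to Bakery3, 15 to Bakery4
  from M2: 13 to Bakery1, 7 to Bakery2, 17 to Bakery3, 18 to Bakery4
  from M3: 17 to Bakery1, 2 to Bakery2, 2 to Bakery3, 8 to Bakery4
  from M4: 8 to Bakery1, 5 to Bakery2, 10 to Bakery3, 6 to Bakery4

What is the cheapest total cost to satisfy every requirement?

A cheapest plan:
  M1→Bakery2: 10 × 4 = 40
  M1→Bakery4: 20 × 15 = 300
  M2→Bakery1: 40 × 13 = 520
  M2→Bakery3: 60 × 17 = 1020
  M2→Bakery4: 5 × 18 = 90
  M3→Bakery3: 30 × 2 = 60
  M4→Bakery4: 50 × 6 = 300
Total = 40 + 300 + 520 + 1020 + 90 + 60 + 300 = 2330.

2330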